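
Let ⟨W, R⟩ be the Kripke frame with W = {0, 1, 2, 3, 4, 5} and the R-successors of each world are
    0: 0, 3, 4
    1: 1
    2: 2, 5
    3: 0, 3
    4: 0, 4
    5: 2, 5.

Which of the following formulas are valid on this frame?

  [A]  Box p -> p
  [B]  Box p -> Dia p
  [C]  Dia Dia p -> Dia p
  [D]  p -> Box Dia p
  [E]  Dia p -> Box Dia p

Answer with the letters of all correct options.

A, B, D

R is reflexive: each world relates to itself.
R is symmetric: every R-edge is matched by its reverse.
R is not transitive: 3 R 0 and 0 R 4 but not 3 R 4.
R is not euclidean: 0 R 3 and 0 R 4 but not 3 R 4.
R is serial: every world has an R-successor.
(A) Box p -> p (axiom T) characterises the reflexive frames. R is reflexive — valid.
(B) Box p -> Dia p is axiom D, which corresponds to seriality. R is serial — valid.
(C) Dia Dia p -> Dia p is the dual of axiom 4; it is valid on a frame exactly when R is transitive. R is not transitive, so not valid.
(D) p -> Box Dia p is axiom B; it is valid on a frame exactly when R is symmetric. R is symmetric, so valid.
(E) Dia p -> Box Dia p is axiom 5, which corresponds to the euclidean property. R is not euclidean — not valid.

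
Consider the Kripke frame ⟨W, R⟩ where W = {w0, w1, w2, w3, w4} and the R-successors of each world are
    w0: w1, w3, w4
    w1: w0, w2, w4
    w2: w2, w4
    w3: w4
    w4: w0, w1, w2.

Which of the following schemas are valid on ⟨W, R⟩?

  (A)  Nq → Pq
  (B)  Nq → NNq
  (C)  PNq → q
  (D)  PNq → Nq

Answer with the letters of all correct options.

A

R is not symmetric: w0 R w3 but not w3 R w0.
R is not transitive: w0 R w1 and w1 R w0 but not w0 R w0.
R is not euclidean: w0 R w1 and w0 R w3 but not w1 R w3.
R is serial: every world has an R-successor.
(A) Nq → Pq is axiom D; it is valid on a frame exactly when R is serial. R is serial, so valid.
(B) Nq → NNq is axiom 4, which corresponds to transitivity. R is not transitive — not valid.
(C) PNq → q is the dual of axiom B; it is valid on a frame exactly when R is symmetric. R is not symmetric, so not valid.
(D) PNq → Nq (the dual of axiom 5) characterises the euclidean frames. R is not euclidean — not valid.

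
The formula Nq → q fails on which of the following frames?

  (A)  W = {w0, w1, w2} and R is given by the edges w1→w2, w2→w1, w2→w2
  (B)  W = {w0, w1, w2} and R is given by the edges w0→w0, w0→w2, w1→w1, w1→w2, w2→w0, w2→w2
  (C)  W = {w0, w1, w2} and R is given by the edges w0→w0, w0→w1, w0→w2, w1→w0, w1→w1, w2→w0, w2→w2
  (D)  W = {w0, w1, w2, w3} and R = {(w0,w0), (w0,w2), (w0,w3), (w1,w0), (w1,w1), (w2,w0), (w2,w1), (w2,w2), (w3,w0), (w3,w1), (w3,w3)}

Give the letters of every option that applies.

The schema Nq → q is axiom T; it is valid on a frame iff R is reflexive.
(A) R is not reflexive (not w0 R w0), so the schema fails here.
(B) R is reflexive (each world relates to itself), so the schema is valid here.
(C) R is reflexive (each world relates to itself), so the schema is valid here.
(D) R is reflexive (each world relates to itself), so the schema is valid here.

A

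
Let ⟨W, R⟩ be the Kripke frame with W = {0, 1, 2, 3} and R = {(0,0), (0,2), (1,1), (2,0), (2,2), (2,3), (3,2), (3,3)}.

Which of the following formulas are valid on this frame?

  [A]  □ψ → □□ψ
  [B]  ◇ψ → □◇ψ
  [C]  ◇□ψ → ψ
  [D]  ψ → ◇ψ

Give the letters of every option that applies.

R is reflexive: each world relates to itself.
R is symmetric: every R-edge is matched by its reverse.
R is not transitive: 0 R 2 and 2 R 3 but not 0 R 3.
R is not euclidean: 2 R 0 and 2 R 3 but not 0 R 3.
(A) □ψ → □□ψ is axiom 4; it is valid on a frame exactly when R is transitive. R is not transitive, so not valid.
(B) ◇ψ → □◇ψ (axiom 5) characterises the euclidean frames. R is not euclidean — not valid.
(C) the dual of axiom B: valid iff R is symmetric. R is symmetric — valid.
(D) ψ → ◇ψ (the dual of axiom T) characterises the reflexive frames. R is reflexive — valid.

C, D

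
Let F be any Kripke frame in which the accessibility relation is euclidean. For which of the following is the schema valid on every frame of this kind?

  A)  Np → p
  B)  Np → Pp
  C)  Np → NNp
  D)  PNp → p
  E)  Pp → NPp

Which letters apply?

(A) axiom T: valid iff R is reflexive. Such an R need not be reflexive — not valid.
(B) axiom D: valid iff R is serial. Such an R need not be serial — not valid.
(C) Np → NNp (axiom 4) characterises the transitive frames. Such an R need not be transitive — not valid.
(D) PNp → p (the dual of axiom B) characterises the symmetric frames. Such an R need not be symmetric — not valid.
(E) Pp → NPp is axiom 5; it is valid on a frame exactly when R is euclidean. Every such R is euclidean, so valid.

E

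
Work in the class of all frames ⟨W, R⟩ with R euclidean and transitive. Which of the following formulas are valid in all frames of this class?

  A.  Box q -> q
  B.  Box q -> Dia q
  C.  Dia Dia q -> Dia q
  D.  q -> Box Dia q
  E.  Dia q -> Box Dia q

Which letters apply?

(A) axiom T: valid iff R is reflexive. Such an R need not be reflexive — not valid.
(B) Box q -> Dia q (axiom D) characterises the serial frames. Such an R need not be serial — not valid.
(C) Dia Dia q -> Dia q is the dual of axiom 4; it is valid on a frame exactly when R is transitive. Every such R is transitive, so valid.
(D) axiom B: valid iff R is symmetric. Such an R need not be symmetric — not valid.
(E) Dia q -> Box Dia q (axiom 5) characterises the euclidean frames. Every such R is euclidean — valid.

C, E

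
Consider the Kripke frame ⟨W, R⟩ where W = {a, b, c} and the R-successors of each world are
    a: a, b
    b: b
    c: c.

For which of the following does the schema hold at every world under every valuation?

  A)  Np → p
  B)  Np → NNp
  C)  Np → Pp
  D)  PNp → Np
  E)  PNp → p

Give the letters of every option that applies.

A, B, C

R is reflexive: each world relates to itself.
R is not symmetric: a R b but not b R a.
R is transitive: R is closed under composition.
R is not euclidean: a R b and a R a but not b R a.
R is serial: every world has an R-successor.
(A) Np → p (axiom T) characterises the reflexive frames. R is reflexive — valid.
(B) Np → NNp (axiom 4) characterises the transitive frames. R is transitive — valid.
(C) Np → Pp is axiom D; it is valid on a frame exactly when R is serial. R is serial, so valid.
(D) PNp → Np is the dual of axiom 5, which corresponds to the euclidean property. R is not euclidean — not valid.
(E) PNp → p is the dual of axiom B; it is valid on a frame exactly when R is symmetric. R is not symmetric, so not valid.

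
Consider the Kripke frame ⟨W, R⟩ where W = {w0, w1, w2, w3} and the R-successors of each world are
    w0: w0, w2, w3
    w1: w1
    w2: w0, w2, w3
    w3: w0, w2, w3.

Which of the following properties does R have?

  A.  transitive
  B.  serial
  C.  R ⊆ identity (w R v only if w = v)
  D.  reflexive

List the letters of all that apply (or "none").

A, B, D

(A) transitive: R is closed under composition.
(B) serial: every world has an R-successor.
(C) not ⊆ identity: w0 R w2 with w0 ≠ w2.
(D) reflexive: each world relates to itself.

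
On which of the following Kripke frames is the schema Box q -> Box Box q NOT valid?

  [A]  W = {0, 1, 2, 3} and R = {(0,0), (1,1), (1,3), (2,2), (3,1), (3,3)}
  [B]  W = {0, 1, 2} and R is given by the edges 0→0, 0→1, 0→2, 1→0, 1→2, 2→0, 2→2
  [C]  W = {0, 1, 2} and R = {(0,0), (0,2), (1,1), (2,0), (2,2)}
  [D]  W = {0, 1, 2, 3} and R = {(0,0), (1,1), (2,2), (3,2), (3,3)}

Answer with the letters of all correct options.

The schema Box q -> Box Box q is axiom 4; it is valid on a frame iff R is transitive.
(A) R is transitive (R is closed under composition), so the schema is valid here.
(B) R is not transitive (1 R 0 and 0 R 1 but not 1 R 1), so the schema fails here.
(C) R is transitive (R is closed under composition), so the schema is valid here.
(D) R is transitive (R is closed under composition), so the schema is valid here.

B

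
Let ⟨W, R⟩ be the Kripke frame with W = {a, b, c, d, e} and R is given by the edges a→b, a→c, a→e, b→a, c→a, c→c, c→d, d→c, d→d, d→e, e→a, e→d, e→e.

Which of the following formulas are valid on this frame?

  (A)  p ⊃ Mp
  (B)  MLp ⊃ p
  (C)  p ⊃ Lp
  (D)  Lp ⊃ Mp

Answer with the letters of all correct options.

B, D

R is not reflexive: not a R a.
R is symmetric: every R-edge is matched by its reverse.
R is serial: every world has an R-successor.
R is not a subset of the identity: a R b with a ≠ b.
(A) p ⊃ Mp is the dual of axiom T; it is valid on a frame exactly when R is reflexive. R is not reflexive, so not valid.
(B) MLp ⊃ p (the dual of axiom B) characterises the symmetric frames. R is symmetric — valid.
(C) p ⊃ Lp is equivalent to ◇p→p; it holds exactly when R ⊆ identity. Here R ⊄ identity — not valid.
(D) Lp ⊃ Mp is axiom D; it is valid on a frame exactly when R is serial. R is serial, so valid.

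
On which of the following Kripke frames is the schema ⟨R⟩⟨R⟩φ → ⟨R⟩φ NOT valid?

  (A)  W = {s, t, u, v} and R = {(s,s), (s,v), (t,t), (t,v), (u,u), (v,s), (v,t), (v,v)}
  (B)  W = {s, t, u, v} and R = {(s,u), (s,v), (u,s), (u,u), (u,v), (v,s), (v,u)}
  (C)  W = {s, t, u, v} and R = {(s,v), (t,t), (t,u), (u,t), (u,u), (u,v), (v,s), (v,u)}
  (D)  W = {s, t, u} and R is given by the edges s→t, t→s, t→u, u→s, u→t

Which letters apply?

The schema ⟨R⟩⟨R⟩φ → ⟨R⟩φ is the dual of axiom 4; it is valid on a frame iff R is transitive.
(A) R is not transitive (s R v and v R t but not s R t), so the schema fails here.
(B) R is not transitive (s R u and u R s but not s R s), so the schema fails here.
(C) R is not transitive (s R v and v R s but not s R s), so the schema fails here.
(D) R is not transitive (s R t and t R s but not s R s), so the schema fails here.

A, B, C, D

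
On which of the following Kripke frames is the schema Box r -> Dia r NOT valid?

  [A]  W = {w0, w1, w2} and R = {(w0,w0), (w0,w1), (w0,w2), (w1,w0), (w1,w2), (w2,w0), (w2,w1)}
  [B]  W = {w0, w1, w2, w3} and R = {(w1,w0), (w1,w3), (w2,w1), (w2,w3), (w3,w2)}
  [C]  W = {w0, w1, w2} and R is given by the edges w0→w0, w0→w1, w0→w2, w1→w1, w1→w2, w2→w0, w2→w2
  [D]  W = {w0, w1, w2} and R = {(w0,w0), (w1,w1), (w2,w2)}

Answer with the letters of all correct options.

The schema Box r -> Dia r is axiom D; it is valid on a frame iff R is serial.
(A) R is serial (every world has an R-successor), so the schema is valid here.
(B) R is not serial (w0 has no R-successor), so the schema fails here.
(C) R is serial (every world has an R-successor), so the schema is valid here.
(D) R is serial (every world has an R-successor), so the schema is valid here.

B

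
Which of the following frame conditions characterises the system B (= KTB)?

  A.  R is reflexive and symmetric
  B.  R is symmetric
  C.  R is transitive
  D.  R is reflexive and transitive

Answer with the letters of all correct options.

A

(A) B (= KTB) is sound and complete for exactly this class.
(B) this class determines KB, not B (= KTB).
(C) this class determines K4, not B (= KTB).
(D) this class determines S4, not B (= KTB).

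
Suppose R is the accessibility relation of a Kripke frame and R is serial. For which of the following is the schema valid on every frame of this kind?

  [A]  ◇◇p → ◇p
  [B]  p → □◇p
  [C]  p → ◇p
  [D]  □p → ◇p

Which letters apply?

(A) ◇◇p → ◇p (the dual of axiom 4) characterises the transitive frames. Such an R need not be transitive — not valid.
(B) axiom B: valid iff R is symmetric. Such an R need not be symmetric — not valid.
(C) p → ◇p is the dual of axiom T; it is valid on a frame exactly when R is reflexive. Such an R need not be reflexive, so not valid.
(D) □p → ◇p is axiom D; it is valid on a frame exactly when R is serial. Every such R is serial, so valid.

D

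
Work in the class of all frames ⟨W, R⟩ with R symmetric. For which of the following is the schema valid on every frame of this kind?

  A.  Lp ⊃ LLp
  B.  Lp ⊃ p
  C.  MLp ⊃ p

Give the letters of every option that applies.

C

(A) axiom 4: valid iff R is transitive. Such an R need not be transitive — not valid.
(B) Lp ⊃ p is axiom T; it is valid on a frame exactly when R is reflexive. Such an R need not be reflexive, so not valid.
(C) MLp ⊃ p (the dual of axiom B) characterises the symmetric frames. Every such R is symmetric — valid.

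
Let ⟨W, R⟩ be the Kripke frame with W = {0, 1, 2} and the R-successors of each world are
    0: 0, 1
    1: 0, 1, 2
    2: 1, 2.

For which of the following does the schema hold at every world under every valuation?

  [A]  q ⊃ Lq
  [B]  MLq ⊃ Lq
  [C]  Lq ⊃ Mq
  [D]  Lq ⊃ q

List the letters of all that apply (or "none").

R is reflexive: each world relates to itself.
R is not euclidean: 1 R 0 and 1 R 2 but not 0 R 2.
R is serial: every world has an R-successor.
R is not a subset of the identity: 0 R 1 with 0 ≠ 1.
(A) q ⊃ Lq (equivalent to ◇p→p) corresponds to R being a subset of the identity. Here R ⊄ identity, so not valid.
(B) MLq ⊃ Lq is the dual of axiom 5; it is valid on a frame exactly when R is euclidean. R is not euclidean, so not valid.
(C) Lq ⊃ Mq is axiom D, which corresponds to seriality. R is serial — valid.
(D) axiom T: valid iff R is reflexive. R is reflexive — valid.

C, D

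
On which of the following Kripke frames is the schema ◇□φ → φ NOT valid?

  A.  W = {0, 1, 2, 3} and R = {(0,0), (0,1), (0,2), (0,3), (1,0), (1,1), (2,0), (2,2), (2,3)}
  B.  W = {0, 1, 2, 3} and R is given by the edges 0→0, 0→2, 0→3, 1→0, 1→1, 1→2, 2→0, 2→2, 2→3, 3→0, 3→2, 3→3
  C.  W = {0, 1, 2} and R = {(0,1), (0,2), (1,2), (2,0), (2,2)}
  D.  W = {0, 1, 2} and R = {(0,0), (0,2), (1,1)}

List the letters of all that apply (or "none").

A, B, C, D

The schema ◇□φ → φ is the dual of axiom B; it is valid on a frame iff R is symmetric.
(A) R is not symmetric (0 R 3 but not 3 R 0), so the schema fails here.
(B) R is not symmetric (1 R 0 but not 0 R 1), so the schema fails here.
(C) R is not symmetric (0 R 1 but not 1 R 0), so the schema fails here.
(D) R is not symmetric (0 R 2 but not 2 R 0), so the schema fails here.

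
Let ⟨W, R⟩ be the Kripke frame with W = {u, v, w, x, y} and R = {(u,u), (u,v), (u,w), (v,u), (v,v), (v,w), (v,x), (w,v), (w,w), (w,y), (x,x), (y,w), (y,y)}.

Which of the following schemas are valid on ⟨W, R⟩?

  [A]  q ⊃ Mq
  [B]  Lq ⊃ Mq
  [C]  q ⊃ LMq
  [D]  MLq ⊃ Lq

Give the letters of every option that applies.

R is reflexive: each world relates to itself.
R is not symmetric: u R w but not w R u.
R is not euclidean: u R w and u R u but not w R u.
R is serial: every world has an R-successor.
(A) q ⊃ Mq (the dual of axiom T) characterises the reflexive frames. R is reflexive — valid.
(B) Lq ⊃ Mq (axiom D) characterises the serial frames. R is serial — valid.
(C) q ⊃ LMq (axiom B) characterises the symmetric frames. R is not symmetric — not valid.
(D) MLq ⊃ Lq (the dual of axiom 5) characterises the euclidean frames. R is not euclidean — not valid.

A, B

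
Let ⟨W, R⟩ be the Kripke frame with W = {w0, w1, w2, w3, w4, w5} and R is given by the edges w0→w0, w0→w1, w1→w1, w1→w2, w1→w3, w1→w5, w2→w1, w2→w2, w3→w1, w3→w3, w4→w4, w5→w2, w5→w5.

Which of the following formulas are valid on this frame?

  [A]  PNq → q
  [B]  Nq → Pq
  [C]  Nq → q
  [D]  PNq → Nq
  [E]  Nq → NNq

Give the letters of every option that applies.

R is reflexive: each world relates to itself.
R is not symmetric: w0 R w1 but not w1 R w0.
R is not transitive: w0 R w1 and w1 R w2 but not w0 R w2.
R is not euclidean: w0 R w1 and w0 R w0 but not w1 R w0.
R is serial: every world has an R-successor.
(A) the dual of axiom B: valid iff R is symmetric. R is not symmetric — not valid.
(B) axiom D: valid iff R is serial. R is serial — valid.
(C) Nq → q is axiom T; it is valid on a frame exactly when R is reflexive. R is reflexive, so valid.
(D) PNq → Nq is the dual of axiom 5, which corresponds to the euclidean property. R is not euclidean — not valid.
(E) Nq → NNq (axiom 4) characterises the transitive frames. R is not transitive — not valid.

B, C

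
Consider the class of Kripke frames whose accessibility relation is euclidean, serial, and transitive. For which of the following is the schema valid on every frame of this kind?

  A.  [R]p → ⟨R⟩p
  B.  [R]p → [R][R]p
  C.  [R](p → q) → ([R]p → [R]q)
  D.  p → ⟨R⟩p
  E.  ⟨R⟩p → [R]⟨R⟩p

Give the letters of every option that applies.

(A) axiom D: valid iff R is serial. Every such R is serial — valid.
(B) [R]p → [R][R]p is axiom 4; it is valid on a frame exactly when R is transitive. Every such R is transitive, so valid.
(C) [R](p → q) → ([R]p → [R]q) is the K axiom; it holds on all frames — valid.
(D) p → ⟨R⟩p (the dual of axiom T) characterises the reflexive frames. Such an R need not be reflexive — not valid.
(E) axiom 5: valid iff R is euclidean. Every such R is euclidean — valid.

A, B, C, E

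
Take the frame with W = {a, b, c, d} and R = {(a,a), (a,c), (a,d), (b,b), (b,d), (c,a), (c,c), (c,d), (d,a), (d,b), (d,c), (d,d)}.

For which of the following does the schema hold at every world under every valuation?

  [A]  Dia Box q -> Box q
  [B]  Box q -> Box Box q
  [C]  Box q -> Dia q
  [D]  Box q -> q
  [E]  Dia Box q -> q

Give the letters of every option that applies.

C, D, E

R is reflexive: each world relates to itself.
R is symmetric: every R-edge is matched by its reverse.
R is not transitive: a R d and d R b but not a R b.
R is not euclidean: d R a and d R b but not a R b.
R is serial: every world has an R-successor.
(A) the dual of axiom 5: valid iff R is euclidean. R is not euclidean — not valid.
(B) Box q -> Box Box q is axiom 4; it is valid on a frame exactly when R is transitive. R is not transitive, so not valid.
(C) Box q -> Dia q is axiom D; it is valid on a frame exactly when R is serial. R is serial, so valid.
(D) axiom T: valid iff R is reflexive. R is reflexive — valid.
(E) Dia Box q -> q is the dual of axiom B, which corresponds to symmetry. R is symmetric — valid.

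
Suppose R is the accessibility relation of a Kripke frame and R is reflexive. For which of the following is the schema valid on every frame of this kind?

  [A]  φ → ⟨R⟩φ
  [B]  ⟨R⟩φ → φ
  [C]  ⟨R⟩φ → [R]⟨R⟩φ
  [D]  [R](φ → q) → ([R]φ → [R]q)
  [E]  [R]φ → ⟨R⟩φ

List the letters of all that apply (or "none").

A, D, E

A reflexive relation is serial.
(A) φ → ⟨R⟩φ (the dual of axiom T) characterises the reflexive frames. Every such R is reflexive — valid.
(B) ⟨R⟩φ → φ is the converse of T; it holds exactly when R ⊆ identity. Such an R need not be a subset of the identity — not valid.
(C) ⟨R⟩φ → [R]⟨R⟩φ is axiom 5, which corresponds to the euclidean property. Such an R need not be euclidean — not valid.
(D) [R](φ → q) → ([R]φ → [R]q) is the K axiom; it holds on all frames — valid.
(E) axiom D: valid iff R is serial. Every such R is serial — valid.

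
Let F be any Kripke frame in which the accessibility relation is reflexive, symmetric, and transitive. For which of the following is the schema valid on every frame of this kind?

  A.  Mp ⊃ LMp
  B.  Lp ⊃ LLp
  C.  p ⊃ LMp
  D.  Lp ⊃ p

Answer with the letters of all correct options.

A, B, C, D

A relation that is reflexive, symmetric, and transitive is also euclidean and serial.
(A) Mp ⊃ LMp is axiom 5, which corresponds to the euclidean property. Every such R is euclidean — valid.
(B) Lp ⊃ LLp is axiom 4; it is valid on a frame exactly when R is transitive. Every such R is transitive, so valid.
(C) p ⊃ LMp (axiom B) characterises the symmetric frames. Every such R is symmetric — valid.
(D) Lp ⊃ p is axiom T, which corresponds to reflexivity. Every such R is reflexive — valid.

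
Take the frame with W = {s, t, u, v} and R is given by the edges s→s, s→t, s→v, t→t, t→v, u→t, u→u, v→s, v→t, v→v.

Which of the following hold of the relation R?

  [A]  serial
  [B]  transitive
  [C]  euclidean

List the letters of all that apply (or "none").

A

(A) serial: every world has an R-successor.
(B) not transitive: t R v and v R s but not t R s.
(C) not euclidean: s R t and s R s but not t R s.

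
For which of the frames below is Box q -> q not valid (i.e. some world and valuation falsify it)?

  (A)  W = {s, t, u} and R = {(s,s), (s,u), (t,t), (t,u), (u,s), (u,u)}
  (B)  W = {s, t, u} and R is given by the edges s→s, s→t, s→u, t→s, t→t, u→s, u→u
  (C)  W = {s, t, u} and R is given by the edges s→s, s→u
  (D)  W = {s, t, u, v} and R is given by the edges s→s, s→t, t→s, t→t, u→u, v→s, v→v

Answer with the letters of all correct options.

C

The schema Box q -> q is axiom T; it is valid on a frame iff R is reflexive.
(A) R is reflexive (each world relates to itself), so the schema is valid here.
(B) R is reflexive (each world relates to itself), so the schema is valid here.
(C) R is not reflexive (not t R t), so the schema fails here.
(D) R is reflexive (each world relates to itself), so the schema is valid here.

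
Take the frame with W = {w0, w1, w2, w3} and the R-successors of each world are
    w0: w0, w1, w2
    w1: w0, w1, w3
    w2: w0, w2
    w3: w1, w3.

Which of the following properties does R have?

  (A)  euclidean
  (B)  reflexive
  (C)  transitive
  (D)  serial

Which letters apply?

(A) not euclidean: w0 R w1 and w0 R w2 but not w1 R w2.
(B) reflexive: each world relates to itself.
(C) not transitive: w0 R w1 and w1 R w3 but not w0 R w3.
(D) serial: every world has an R-successor.

B, D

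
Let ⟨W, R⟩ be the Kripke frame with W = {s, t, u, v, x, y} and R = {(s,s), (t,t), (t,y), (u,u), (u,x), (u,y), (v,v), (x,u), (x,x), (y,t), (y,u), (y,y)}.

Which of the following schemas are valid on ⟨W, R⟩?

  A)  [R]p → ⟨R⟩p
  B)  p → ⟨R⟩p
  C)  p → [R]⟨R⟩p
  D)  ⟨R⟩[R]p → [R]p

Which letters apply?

R is reflexive: each world relates to itself.
R is symmetric: every R-edge is matched by its reverse.
R is not euclidean: u R x and u R y but not x R y.
R is serial: every world has an R-successor.
(A) [R]p → ⟨R⟩p is axiom D, which corresponds to seriality. R is serial — valid.
(B) p → ⟨R⟩p is the dual of axiom T, which corresponds to reflexivity. R is reflexive — valid.
(C) p → [R]⟨R⟩p is axiom B; it is valid on a frame exactly when R is symmetric. R is symmetric, so valid.
(D) ⟨R⟩[R]p → [R]p (the dual of axiom 5) characterises the euclidean frames. R is not euclidean — not valid.

A, B, C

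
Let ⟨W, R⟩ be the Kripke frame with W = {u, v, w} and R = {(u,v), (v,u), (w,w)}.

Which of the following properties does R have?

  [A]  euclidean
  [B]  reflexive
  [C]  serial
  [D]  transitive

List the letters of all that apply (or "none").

C

(A) not euclidean: u R v and u R v but not v R v.
(B) not reflexive: not u R u.
(C) serial: every world has an R-successor.
(D) not transitive: u R v and v R u but not u R u.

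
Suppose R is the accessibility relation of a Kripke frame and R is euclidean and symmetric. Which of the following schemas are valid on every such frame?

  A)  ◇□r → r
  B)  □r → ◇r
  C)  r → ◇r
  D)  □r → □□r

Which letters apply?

A, D

A symmetric euclidean relation is transitive (uRv and vRw give vRu by symmetry, then uRw by the euclidean condition, applied at v).
(A) ◇□r → r is the dual of axiom B; it is valid on a frame exactly when R is symmetric. Every such R is symmetric, so valid.
(B) axiom D: valid iff R is serial. Such an R need not be serial — not valid.
(C) r → ◇r is the dual of axiom T; it is valid on a frame exactly when R is reflexive. Such an R need not be reflexive, so not valid.
(D) axiom 4: valid iff R is transitive. Every such R is transitive — valid.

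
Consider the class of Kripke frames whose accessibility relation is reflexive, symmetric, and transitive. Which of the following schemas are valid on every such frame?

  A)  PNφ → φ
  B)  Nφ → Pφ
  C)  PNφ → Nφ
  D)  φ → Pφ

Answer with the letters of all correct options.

A, B, C, D

A relation that is reflexive, symmetric, and transitive is also euclidean and serial.
(A) PNφ → φ is the dual of axiom B; it is valid on a frame exactly when R is symmetric. Every such R is symmetric, so valid.
(B) Nφ → Pφ (axiom D) characterises the serial frames. Every such R is serial — valid.
(C) PNφ → Nφ is the dual of axiom 5; it is valid on a frame exactly when R is euclidean. Every such R is euclidean, so valid.
(D) φ → Pφ (the dual of axiom T) characterises the reflexive frames. Every such R is reflexive — valid.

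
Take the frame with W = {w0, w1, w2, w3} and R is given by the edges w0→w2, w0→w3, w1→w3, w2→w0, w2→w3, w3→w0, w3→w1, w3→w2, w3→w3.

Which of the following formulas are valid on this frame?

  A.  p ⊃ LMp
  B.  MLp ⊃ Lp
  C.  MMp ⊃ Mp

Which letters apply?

A

R is symmetric: every R-edge is matched by its reverse.
R is not transitive: w0 R w2 and w2 R w0 but not w0 R w0.
R is not euclidean: w3 R w0 and w3 R w1 but not w0 R w1.
(A) p ⊃ LMp (axiom B) characterises the symmetric frames. R is symmetric — valid.
(B) MLp ⊃ Lp (the dual of axiom 5) characterises the euclidean frames. R is not euclidean — not valid.
(C) MMp ⊃ Mp is the dual of axiom 4, which corresponds to transitivity. R is not transitive — not valid.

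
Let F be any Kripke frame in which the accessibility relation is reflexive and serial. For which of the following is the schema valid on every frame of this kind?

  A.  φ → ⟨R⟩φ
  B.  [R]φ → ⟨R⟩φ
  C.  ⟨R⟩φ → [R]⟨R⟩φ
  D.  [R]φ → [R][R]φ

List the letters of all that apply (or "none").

A, B

(A) φ → ⟨R⟩φ is the dual of axiom T, which corresponds to reflexivity. Every such R is reflexive — valid.
(B) axiom D: valid iff R is serial. Every such R is serial — valid.
(C) axiom 5: valid iff R is euclidean. Such an R need not be euclidean — not valid.
(D) [R]φ → [R][R]φ is axiom 4; it is valid on a frame exactly when R is transitive. Such an R need not be transitive, so not valid.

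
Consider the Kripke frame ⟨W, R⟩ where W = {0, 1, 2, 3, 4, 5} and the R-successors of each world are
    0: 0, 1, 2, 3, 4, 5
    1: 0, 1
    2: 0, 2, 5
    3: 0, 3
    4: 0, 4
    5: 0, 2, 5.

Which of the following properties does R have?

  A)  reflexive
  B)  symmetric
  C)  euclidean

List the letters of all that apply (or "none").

A, B

(A) reflexive: each world relates to itself.
(B) symmetric: every R-edge is matched by its reverse.
(C) not euclidean: 0 R 1 and 0 R 2 but not 1 R 2.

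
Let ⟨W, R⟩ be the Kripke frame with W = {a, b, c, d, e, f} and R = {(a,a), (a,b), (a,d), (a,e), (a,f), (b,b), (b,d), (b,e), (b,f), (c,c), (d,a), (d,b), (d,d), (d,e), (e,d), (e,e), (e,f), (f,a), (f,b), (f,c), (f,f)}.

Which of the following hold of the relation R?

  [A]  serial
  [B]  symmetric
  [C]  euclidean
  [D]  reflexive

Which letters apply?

A, D

(A) serial: every world has an R-successor.
(B) not symmetric: a R b but not b R a.
(C) not euclidean: a R b and a R a but not b R a.
(D) reflexive: each world relates to itself.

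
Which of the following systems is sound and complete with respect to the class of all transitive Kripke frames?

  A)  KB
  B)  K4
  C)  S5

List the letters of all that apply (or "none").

B

(A) KB is determined by the class of symmetric frames.
(B) K4 is determined by exactly this class.
(C) S5 is determined by the class of reflexive, symmetric, and transitive frames.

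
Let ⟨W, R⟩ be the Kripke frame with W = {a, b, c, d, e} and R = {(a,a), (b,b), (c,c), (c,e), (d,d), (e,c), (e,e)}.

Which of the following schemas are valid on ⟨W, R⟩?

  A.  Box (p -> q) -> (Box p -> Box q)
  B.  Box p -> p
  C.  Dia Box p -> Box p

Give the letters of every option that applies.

R is reflexive: each world relates to itself.
R is euclidean: any two R-successors of the same world are R-related.
(A) this is just K, valid on every normal frame.
(B) Box p -> p (axiom T) characterises the reflexive frames. R is reflexive — valid.
(C) Dia Box p -> Box p (the dual of axiom 5) characterises the euclidean frames. R is euclidean — valid.

A, B, C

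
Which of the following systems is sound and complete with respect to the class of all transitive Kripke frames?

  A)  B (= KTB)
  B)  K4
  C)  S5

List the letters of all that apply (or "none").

B

(A) B (= KTB) is determined by the class of reflexive and symmetric frames.
(B) K4 is determined by exactly this class.
(C) S5 is determined by the class of reflexive, symmetric, and transitive frames.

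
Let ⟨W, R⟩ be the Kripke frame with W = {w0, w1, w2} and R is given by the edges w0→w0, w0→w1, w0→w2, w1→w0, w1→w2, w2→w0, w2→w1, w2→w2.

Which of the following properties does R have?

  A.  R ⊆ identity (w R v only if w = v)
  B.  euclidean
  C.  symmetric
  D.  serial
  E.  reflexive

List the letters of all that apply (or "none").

(A) not ⊆ identity: w0 R w1 with w0 ≠ w1.
(B) not euclidean: w0 R w1 and w0 R w1 but not w1 R w1.
(C) symmetric: every R-edge is matched by its reverse.
(D) serial: every world has an R-successor.
(E) not reflexive: not w1 R w1.

C, D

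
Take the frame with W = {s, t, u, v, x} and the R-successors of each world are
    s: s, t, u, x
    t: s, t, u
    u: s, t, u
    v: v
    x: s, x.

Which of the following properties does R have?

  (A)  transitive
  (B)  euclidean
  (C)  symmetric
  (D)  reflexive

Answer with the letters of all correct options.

(A) not transitive: t R s and s R x but not t R x.
(B) not euclidean: s R t and s R x but not t R x.
(C) symmetric: every R-edge is matched by its reverse.
(D) reflexive: each world relates to itself.

C, D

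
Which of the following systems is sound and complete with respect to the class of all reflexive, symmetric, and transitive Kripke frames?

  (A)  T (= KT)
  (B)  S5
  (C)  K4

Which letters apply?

B

(A) T (= KT) is determined by the class of reflexive frames.
(B) S5 is determined by exactly this class.
(C) K4 is determined by the class of transitive frames.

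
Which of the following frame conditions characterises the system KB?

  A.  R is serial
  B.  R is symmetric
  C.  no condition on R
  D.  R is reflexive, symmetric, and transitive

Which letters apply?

B

(A) this class determines D, not KB.
(B) KB is sound and complete for exactly this class.
(C) this class determines K, not KB.
(D) this class determines S5, not KB.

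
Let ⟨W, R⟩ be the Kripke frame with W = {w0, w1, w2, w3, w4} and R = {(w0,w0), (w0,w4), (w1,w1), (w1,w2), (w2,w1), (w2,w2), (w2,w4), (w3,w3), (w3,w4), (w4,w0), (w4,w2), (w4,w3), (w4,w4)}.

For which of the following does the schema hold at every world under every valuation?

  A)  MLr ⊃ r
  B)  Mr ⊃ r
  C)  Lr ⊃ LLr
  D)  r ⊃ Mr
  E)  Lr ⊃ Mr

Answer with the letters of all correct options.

R is reflexive: each world relates to itself.
R is symmetric: every R-edge is matched by its reverse.
R is not transitive: w0 R w4 and w4 R w2 but not w0 R w2.
R is serial: every world has an R-successor.
R is not a subset of the identity: w0 R w4 with w0 ≠ w4.
(A) MLr ⊃ r is the dual of axiom B, which corresponds to symmetry. R is symmetric — valid.
(B) Mr ⊃ r (the converse of T) corresponds to R being a subset of the identity. Here R ⊄ identity, so not valid.
(C) Lr ⊃ LLr is axiom 4, which corresponds to transitivity. R is not transitive — not valid.
(D) r ⊃ Mr is the dual of axiom T; it is valid on a frame exactly when R is reflexive. R is reflexive, so valid.
(E) Lr ⊃ Mr (axiom D) characterises the serial frames. R is serial — valid.

A, D, E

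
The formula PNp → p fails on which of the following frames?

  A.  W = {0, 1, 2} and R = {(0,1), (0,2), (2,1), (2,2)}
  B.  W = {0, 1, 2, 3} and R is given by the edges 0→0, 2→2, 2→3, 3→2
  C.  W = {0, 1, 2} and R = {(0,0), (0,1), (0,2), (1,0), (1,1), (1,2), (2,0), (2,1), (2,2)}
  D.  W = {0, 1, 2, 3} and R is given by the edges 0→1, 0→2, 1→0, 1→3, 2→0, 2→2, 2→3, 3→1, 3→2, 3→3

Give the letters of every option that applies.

The schema PNp → p is the dual of axiom B; it is valid on a frame iff R is symmetric.
(A) R is not symmetric (0 R 1 but not 1 R 0), so the schema fails here.
(B) R is symmetric (every R-edge is matched by its reverse), so the schema is valid here.
(C) R is symmetric (every R-edge is matched by its reverse), so the schema is valid here.
(D) R is symmetric (every R-edge is matched by its reverse), so the schema is valid here.

A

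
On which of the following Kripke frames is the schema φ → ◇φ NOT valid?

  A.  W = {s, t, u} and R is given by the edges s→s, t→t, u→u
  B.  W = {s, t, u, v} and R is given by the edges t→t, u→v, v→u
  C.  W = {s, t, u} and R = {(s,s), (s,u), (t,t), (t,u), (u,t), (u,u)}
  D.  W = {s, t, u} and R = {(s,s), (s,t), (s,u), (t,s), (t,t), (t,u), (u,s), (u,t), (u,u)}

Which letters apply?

The schema φ → ◇φ is the dual of axiom T; it is valid on a frame iff R is reflexive.
(A) R is reflexive (each world relates to itself), so the schema is valid here.
(B) R is not reflexive (not s R s), so the schema fails here.
(C) R is reflexive (each world relates to itself), so the schema is valid here.
(D) R is reflexive (each world relates to itself), so the schema is valid here.

B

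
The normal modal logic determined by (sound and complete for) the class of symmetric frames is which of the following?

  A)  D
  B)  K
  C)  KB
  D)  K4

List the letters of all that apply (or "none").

(A) D is determined by the class of serial frames.
(B) K is determined by the class of arbitrary frames.
(C) KB is determined by exactly this class.
(D) K4 is determined by the class of transitive frames.

C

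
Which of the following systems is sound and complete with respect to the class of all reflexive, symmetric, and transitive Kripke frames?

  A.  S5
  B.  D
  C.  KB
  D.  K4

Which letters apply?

(A) S5 is determined by exactly this class.
(B) D is determined by the class of serial frames.
(C) KB is determined by the class of symmetric frames.
(D) K4 is determined by the class of transitive frames.

A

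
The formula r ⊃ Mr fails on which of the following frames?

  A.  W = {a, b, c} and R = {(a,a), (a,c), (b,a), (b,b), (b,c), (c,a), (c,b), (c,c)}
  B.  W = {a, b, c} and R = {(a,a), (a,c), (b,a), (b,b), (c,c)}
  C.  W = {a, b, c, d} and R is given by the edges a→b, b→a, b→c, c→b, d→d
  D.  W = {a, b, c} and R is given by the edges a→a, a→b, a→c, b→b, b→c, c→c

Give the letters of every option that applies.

C

The schema r ⊃ Mr is the dual of axiom T; it is valid on a frame iff R is reflexive.
(A) R is reflexive (each world relates to itself), so the schema is valid here.
(B) R is reflexive (each world relates to itself), so the schema is valid here.
(C) R is not reflexive (not a R a), so the schema fails here.
(D) R is reflexive (each world relates to itself), so the schema is valid here.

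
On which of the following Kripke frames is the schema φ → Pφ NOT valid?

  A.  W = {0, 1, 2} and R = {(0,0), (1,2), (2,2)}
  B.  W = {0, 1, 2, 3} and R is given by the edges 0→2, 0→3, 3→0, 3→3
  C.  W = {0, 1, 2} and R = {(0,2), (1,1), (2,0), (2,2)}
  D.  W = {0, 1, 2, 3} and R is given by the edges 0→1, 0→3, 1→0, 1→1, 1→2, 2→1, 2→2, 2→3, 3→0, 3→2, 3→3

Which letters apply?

The schema φ → Pφ is the dual of axiom T; it is valid on a frame iff R is reflexive.
(A) R is not reflexive (not 1 R 1), so the schema fails here.
(B) R is not reflexive (not 0 R 0), so the schema fails here.
(C) R is not reflexive (not 0 R 0), so the schema fails here.
(D) R is not reflexive (not 0 R 0), so the schema fails here.

A, B, C, D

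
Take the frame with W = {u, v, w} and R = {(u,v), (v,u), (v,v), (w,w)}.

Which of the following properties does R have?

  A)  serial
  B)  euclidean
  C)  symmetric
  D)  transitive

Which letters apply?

(A) serial: every world has an R-successor.
(B) not euclidean: v R u and v R u but not u R u.
(C) symmetric: every R-edge is matched by its reverse.
(D) not transitive: u R v and v R u but not u R u.

A, C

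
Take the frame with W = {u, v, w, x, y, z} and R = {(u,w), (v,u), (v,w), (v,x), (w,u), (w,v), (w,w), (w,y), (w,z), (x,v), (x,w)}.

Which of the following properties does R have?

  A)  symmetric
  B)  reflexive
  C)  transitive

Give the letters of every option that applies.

(A) not symmetric: v R u but not u R v.
(B) not reflexive: not u R u.
(C) not transitive: u R w and w R u but not u R u.

none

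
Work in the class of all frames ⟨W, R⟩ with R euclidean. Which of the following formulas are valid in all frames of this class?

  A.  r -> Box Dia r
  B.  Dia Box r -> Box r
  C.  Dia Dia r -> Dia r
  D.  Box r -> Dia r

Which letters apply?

(A) r -> Box Dia r is axiom B; it is valid on a frame exactly when R is symmetric. Such an R need not be symmetric, so not valid.
(B) Dia Box r -> Box r (the dual of axiom 5) characterises the euclidean frames. Every such R is euclidean — valid.
(C) the dual of axiom 4: valid iff R is transitive. Such an R need not be transitive — not valid.
(D) axiom D: valid iff R is serial. Such an R need not be serial — not valid.

B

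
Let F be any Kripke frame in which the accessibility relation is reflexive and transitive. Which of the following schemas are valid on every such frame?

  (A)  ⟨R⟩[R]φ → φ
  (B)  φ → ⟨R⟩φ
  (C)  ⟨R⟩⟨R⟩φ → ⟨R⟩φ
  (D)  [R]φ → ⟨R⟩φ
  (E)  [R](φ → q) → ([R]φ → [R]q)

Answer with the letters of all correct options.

B, C, D, E

Reflexive relations are serial.
(A) ⟨R⟩[R]φ → φ (the dual of axiom B) characterises the symmetric frames. Such an R need not be symmetric — not valid.
(B) the dual of axiom T: valid iff R is reflexive. Every such R is reflexive — valid.
(C) ⟨R⟩⟨R⟩φ → ⟨R⟩φ is the dual of axiom 4; it is valid on a frame exactly when R is transitive. Every such R is transitive, so valid.
(D) [R]φ → ⟨R⟩φ is axiom D, which corresponds to seriality. Every such R is serial — valid.
(E) [R](φ → q) → ([R]φ → [R]q) is the K axiom; it holds on all frames — valid.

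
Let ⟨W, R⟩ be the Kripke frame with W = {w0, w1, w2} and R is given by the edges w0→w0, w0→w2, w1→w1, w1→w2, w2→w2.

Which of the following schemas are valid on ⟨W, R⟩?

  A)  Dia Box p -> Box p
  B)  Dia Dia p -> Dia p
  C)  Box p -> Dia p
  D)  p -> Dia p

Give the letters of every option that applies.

B, C, D

R is reflexive: each world relates to itself.
R is transitive: R is closed under composition.
R is not euclidean: w0 R w2 and w0 R w0 but not w2 R w0.
R is serial: every world has an R-successor.
(A) the dual of axiom 5: valid iff R is euclidean. R is not euclidean — not valid.
(B) Dia Dia p -> Dia p is the dual of axiom 4; it is valid on a frame exactly when R is transitive. R is transitive, so valid.
(C) Box p -> Dia p is axiom D; it is valid on a frame exactly when R is serial. R is serial, so valid.
(D) p -> Dia p (the dual of axiom T) characterises the reflexive frames. R is reflexive — valid.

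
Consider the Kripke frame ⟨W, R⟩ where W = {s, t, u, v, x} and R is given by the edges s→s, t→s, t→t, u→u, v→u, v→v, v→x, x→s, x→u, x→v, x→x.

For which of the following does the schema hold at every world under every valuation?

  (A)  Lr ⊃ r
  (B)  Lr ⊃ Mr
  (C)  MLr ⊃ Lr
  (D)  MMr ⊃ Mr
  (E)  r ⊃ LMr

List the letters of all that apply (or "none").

R is reflexive: each world relates to itself.
R is not symmetric: t R s but not s R t.
R is not transitive: v R x and x R s but not v R s.
R is not euclidean: t R s and t R t but not s R t.
R is serial: every world has an R-successor.
(A) Lr ⊃ r is axiom T, which corresponds to reflexivity. R is reflexive — valid.
(B) Lr ⊃ Mr (axiom D) characterises the serial frames. R is serial — valid.
(C) MLr ⊃ Lr is the dual of axiom 5, which corresponds to the euclidean property. R is not euclidean — not valid.
(D) MMr ⊃ Mr is the dual of axiom 4; it is valid on a frame exactly when R is transitive. R is not transitive, so not valid.
(E) r ⊃ LMr (axiom B) characterises the symmetric frames. R is not symmetric — not valid.

A, B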